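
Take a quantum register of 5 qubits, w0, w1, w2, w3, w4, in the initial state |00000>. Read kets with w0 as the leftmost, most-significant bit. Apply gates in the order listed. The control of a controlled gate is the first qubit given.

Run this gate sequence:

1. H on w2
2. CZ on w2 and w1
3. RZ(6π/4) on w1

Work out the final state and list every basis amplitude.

The final amplitudes are -sqrt(2)*exp(I*pi/4)/2 on |00000>, -sqrt(2)*exp(I*pi/4)/2 on |00100>, and 0 on every other basis state.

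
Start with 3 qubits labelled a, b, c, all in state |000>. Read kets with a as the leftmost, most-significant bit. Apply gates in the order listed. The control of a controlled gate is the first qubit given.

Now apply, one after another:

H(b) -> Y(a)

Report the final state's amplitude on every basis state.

The resulting statevector has amplitude sqrt(2)*I/2 on |100>, sqrt(2)*I/2 on |110>, and 0 on every other basis state.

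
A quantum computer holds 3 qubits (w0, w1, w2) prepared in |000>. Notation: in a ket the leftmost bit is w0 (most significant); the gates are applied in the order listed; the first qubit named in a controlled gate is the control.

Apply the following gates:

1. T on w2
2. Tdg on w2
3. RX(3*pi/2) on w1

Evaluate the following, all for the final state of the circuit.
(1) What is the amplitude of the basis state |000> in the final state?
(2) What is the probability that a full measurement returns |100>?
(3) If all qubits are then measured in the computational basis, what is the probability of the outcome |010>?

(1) The final state's coefficient on |000> equals -sqrt(2)/2.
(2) A full measurement returns |100> with probability 0.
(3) The probability of measuring |010> is 1/2.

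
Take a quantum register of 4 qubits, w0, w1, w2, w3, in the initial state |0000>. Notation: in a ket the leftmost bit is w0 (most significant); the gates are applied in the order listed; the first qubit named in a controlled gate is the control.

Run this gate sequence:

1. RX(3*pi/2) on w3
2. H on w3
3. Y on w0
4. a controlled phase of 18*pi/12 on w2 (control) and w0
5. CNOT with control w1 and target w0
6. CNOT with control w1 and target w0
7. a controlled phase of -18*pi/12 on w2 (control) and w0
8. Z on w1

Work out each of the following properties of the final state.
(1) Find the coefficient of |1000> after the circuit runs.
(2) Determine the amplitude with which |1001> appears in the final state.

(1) The final state's coefficient on |1000> equals 1/2 - I/2. Key observation: steps 4-7 multiply out to the identity, so the circuit reduces to the remaining gates.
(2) The final state's coefficient on |1001> equals -1/2 - I/2.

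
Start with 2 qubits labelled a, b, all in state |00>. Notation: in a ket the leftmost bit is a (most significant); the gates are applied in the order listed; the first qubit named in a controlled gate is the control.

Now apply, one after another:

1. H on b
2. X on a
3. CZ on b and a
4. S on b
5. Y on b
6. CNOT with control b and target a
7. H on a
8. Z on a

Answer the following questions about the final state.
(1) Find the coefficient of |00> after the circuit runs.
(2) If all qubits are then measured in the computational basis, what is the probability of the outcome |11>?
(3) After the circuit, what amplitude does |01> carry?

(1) |00> carries amplitude -1/2 in the final state.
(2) The probability of measuring |11> is 1/4.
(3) |01> carries amplitude I/2 in the final state.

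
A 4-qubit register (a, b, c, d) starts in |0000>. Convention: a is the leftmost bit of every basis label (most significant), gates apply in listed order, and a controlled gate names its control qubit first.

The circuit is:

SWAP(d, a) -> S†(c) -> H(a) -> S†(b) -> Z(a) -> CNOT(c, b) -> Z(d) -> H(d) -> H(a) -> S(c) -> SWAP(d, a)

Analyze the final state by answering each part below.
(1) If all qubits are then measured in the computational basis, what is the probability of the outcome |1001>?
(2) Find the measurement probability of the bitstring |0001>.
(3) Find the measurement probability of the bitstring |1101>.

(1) A full measurement returns |1001> with probability 1/2.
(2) The probability of measuring |0001> is 1/2.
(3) A full measurement returns |1101> with probability 0.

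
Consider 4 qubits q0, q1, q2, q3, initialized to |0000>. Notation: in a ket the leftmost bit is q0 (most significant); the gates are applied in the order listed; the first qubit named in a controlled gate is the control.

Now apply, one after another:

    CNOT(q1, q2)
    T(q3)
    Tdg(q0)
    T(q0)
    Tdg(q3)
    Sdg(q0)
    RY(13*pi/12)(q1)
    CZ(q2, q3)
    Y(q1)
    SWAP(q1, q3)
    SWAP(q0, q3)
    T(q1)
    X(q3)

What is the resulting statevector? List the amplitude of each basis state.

The final amplitudes are -I*sqrt(3*sqrt(2) + 6)/4 - I*sqrt(2 - sqrt(2))/4 on |0001>, -I*sqrt(sqrt(2) + 2)/4 + I*sqrt(6 - 3*sqrt(2))/4 on |1001>, and 0 on every other basis state. Key observation: steps 2-5 multiply out to the identity, so the circuit reduces to the remaining gates.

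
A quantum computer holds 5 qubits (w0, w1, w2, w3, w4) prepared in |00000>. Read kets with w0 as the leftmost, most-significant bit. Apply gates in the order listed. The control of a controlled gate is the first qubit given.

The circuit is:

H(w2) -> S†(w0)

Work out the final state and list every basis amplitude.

The final amplitudes are sqrt(2)/2 on |00000>, sqrt(2)/2 on |00100>, and 0 on every other basis state.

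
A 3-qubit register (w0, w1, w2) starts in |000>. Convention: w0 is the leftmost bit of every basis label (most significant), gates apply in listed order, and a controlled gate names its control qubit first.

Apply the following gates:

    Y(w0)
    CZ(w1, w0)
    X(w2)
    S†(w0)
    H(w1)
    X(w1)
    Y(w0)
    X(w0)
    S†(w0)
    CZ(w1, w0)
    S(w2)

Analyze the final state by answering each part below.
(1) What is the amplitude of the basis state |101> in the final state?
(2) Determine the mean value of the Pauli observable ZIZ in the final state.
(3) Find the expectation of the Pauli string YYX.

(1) The amplitude on |101> is -sqrt(2)*I/2.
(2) In the final state, ZIZ has expectation 1.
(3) In the final state, YYX has expectation 0.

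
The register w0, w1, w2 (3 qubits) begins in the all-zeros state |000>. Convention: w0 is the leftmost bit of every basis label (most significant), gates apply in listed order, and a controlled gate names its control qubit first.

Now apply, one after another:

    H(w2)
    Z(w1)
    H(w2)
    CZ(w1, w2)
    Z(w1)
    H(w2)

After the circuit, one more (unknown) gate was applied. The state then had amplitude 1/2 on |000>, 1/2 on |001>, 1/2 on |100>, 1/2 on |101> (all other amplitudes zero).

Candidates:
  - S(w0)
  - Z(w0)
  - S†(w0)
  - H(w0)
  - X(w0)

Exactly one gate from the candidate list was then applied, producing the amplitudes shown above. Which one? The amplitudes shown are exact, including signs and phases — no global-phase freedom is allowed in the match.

The applied gate was H(w0).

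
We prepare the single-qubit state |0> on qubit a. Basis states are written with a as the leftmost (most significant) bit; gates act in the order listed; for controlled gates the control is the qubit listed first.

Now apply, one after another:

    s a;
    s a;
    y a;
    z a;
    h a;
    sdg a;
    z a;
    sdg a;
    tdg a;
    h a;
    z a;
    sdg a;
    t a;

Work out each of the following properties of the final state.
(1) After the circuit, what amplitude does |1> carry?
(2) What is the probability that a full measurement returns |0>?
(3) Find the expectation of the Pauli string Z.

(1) |1> carries amplitude 1/2 + exp(I*pi/4)/2 in the final state.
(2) A full measurement returns |0> with probability 1/2 - sqrt(2)/4.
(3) In the final state, Z has expectation -sqrt(2)/2.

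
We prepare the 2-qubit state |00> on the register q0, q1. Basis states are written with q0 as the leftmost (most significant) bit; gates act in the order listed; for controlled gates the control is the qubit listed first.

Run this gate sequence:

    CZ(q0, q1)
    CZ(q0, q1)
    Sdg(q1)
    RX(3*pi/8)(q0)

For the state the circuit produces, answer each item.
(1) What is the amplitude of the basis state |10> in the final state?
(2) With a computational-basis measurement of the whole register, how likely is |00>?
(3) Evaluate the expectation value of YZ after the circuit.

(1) The final state's coefficient on |10> equals -I*sin(3*pi/16). Key observation: steps 1-2 multiply out to the identity, so the circuit reduces to the remaining gates.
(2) A full measurement returns |00> with probability cos(3*pi/16)**2.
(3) In the final state, YZ has expectation -sqrt(sqrt(2) + 2)/2.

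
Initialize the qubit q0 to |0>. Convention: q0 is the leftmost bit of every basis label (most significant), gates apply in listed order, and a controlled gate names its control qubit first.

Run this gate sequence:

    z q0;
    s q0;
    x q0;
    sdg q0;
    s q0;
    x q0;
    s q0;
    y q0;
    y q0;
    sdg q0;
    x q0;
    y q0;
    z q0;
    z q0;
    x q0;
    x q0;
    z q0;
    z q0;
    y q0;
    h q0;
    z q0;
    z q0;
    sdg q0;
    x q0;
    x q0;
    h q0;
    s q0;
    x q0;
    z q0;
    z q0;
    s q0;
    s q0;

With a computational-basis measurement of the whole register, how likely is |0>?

A full measurement returns |0> with probability 1/2. Key observation: steps 12-19 multiply out to the identity, so the circuit reduces to the remaining gates.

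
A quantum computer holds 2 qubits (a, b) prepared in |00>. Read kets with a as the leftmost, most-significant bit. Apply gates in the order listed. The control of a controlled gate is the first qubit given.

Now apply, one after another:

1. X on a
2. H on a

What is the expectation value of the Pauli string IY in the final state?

In the final state, IY has expectation 0.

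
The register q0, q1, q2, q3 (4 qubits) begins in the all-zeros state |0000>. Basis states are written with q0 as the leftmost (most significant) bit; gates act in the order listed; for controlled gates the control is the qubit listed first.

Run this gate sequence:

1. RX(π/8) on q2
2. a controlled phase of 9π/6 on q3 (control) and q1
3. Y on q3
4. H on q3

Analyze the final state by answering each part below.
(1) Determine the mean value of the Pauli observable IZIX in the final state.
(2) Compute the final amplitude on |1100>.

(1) The observable IZIX averages to -1.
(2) The amplitude on |1100> is 0.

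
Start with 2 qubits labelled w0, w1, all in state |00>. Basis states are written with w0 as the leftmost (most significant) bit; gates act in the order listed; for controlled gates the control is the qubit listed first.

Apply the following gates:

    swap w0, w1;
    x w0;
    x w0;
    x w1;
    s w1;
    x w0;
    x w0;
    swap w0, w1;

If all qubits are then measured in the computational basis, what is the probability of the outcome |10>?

The probability of measuring |10> is 1.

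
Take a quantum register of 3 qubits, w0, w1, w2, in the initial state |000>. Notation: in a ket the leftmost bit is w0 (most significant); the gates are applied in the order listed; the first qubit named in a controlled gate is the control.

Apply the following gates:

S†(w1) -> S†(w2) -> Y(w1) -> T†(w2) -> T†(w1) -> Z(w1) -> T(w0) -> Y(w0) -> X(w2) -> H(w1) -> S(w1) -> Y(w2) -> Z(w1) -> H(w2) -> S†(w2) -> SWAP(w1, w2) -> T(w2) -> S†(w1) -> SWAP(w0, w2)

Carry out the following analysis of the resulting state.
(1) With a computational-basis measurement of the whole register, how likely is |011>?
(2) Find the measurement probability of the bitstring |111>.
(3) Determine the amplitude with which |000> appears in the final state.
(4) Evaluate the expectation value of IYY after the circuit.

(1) Outcome |011> occurs with probability 1/4.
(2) The probability of measuring |111> is 1/4.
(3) The final state's coefficient on |000> equals 0.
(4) The observable IYY averages to 0.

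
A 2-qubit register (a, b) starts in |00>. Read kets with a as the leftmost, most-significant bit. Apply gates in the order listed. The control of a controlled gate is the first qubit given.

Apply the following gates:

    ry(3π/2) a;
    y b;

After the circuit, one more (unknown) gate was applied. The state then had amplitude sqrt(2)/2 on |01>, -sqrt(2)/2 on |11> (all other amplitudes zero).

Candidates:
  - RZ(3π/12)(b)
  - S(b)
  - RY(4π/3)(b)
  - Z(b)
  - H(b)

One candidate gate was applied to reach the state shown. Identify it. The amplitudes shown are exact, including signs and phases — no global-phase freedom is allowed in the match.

The unique candidate consistent with the amplitudes is S(b).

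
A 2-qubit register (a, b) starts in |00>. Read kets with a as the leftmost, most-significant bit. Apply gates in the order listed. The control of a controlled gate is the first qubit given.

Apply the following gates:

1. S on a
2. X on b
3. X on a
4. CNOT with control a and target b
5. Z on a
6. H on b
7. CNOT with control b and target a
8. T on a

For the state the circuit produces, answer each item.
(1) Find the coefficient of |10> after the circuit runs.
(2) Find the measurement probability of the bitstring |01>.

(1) The final state's coefficient on |10> equals -sqrt(2)*exp(I*pi/4)/2.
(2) A full measurement returns |01> with probability 1/2.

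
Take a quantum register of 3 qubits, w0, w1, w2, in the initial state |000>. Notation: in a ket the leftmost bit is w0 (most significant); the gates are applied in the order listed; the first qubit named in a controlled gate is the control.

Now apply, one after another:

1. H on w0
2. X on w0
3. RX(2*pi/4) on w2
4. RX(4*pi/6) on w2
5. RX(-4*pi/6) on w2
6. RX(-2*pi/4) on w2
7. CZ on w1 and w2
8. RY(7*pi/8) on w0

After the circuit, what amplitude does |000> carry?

|000> carries amplitude -sin(3*pi/16) in the final state. Key observation: gates 3-6 undo each other exactly, leaving only the rest of the circuit to track.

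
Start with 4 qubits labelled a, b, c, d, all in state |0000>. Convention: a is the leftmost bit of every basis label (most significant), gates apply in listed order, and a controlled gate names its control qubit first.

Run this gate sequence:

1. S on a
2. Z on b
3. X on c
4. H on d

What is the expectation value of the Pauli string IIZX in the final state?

In the final state, IIZX has expectation -1.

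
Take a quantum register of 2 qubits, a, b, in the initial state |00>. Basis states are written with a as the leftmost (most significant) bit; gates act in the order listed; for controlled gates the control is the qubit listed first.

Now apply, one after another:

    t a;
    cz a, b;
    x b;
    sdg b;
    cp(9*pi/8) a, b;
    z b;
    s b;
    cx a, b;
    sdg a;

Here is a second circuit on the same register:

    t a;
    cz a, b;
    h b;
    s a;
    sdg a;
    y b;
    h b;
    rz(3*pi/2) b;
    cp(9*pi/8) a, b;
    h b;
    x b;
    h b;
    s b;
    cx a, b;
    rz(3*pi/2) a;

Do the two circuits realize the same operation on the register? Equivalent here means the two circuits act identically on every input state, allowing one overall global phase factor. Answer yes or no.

No, they are not equivalent — no single phase factor reconciles the two unitaries.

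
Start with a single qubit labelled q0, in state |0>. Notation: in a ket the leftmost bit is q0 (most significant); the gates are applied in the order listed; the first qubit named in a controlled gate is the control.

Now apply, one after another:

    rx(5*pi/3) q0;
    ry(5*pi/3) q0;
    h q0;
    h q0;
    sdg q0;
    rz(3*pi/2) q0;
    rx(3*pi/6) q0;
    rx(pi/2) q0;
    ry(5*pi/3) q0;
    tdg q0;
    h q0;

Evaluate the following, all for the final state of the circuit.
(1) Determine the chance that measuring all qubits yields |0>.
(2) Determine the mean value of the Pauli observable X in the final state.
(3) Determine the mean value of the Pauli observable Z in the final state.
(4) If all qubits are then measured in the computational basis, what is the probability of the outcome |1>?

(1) The probability of measuring |0> is 3*sqrt(6)/16 + 1/2. Key observation: the block from step 3 through step 4 cancels to the identity and can be dropped.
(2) In the final state, X has expectation 1/4.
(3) The observable Z averages to 3*sqrt(6)/8.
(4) The probability of measuring |1> is 1/2 - 3*sqrt(6)/16.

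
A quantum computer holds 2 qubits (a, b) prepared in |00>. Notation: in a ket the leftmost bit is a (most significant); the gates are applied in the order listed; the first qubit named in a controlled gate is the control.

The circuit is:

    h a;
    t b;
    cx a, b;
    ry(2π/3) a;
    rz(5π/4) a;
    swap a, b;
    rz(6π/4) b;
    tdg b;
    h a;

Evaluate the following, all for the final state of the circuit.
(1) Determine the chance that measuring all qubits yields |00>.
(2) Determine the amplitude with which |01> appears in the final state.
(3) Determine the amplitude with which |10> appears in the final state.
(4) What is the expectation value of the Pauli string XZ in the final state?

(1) The probability of measuring |00> is 1/4 - sqrt(3)/8.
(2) The final state's coefficient on |01> equals (-sqrt(3) - 1)*exp(I*pi/8)/4.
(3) The final state's coefficient on |10> equals exp(5*I*pi/8)/4 + sqrt(3)*exp(5*I*pi/8)/4.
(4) The expectation value of XZ is -1/2.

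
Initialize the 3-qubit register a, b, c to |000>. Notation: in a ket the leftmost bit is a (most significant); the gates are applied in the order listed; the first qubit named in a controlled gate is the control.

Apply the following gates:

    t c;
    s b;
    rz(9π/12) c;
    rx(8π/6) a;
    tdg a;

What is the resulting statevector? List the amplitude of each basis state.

After the circuit, the state carries amplitude exp(5*I*pi/8)/2 on |000>, sqrt(3)*exp(7*I*pi/8)/2 on |100>, and 0 on every other basis state.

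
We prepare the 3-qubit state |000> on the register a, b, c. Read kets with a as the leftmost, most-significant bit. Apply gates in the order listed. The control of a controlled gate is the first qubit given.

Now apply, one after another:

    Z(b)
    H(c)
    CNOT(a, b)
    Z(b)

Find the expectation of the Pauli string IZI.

The expectation value of IZI is 1.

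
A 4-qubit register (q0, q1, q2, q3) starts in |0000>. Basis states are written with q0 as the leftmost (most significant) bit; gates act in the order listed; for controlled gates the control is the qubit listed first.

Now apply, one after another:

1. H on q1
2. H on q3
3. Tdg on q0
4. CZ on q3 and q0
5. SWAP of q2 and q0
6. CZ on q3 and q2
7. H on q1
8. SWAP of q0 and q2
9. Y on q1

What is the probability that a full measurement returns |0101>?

Outcome |0101> occurs with probability 1/2.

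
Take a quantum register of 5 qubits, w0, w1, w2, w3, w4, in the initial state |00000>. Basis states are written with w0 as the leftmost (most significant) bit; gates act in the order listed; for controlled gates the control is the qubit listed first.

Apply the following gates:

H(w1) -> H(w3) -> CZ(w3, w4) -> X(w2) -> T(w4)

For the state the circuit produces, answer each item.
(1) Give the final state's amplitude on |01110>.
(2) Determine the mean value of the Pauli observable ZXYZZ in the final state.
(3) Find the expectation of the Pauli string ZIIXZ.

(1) The final state's coefficient on |01110> equals 1/2.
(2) The observable ZXYZZ averages to 0.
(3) The observable ZIIXZ averages to 1.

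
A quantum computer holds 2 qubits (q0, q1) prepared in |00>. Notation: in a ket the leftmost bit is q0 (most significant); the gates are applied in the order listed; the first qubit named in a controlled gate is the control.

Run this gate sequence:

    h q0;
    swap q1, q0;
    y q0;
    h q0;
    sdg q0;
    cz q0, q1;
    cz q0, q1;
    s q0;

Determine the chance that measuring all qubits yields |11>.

Outcome |11> occurs with probability 1/4.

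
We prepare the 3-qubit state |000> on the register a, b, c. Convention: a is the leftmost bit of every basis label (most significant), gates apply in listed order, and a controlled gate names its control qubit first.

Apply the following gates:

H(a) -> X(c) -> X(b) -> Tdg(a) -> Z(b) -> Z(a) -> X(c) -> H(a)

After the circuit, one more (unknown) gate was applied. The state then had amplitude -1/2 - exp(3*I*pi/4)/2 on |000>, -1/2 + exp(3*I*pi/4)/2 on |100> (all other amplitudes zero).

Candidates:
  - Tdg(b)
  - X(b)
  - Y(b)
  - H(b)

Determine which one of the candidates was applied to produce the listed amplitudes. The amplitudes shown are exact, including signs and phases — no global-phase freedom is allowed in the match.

It was X(b) that produced the state shown.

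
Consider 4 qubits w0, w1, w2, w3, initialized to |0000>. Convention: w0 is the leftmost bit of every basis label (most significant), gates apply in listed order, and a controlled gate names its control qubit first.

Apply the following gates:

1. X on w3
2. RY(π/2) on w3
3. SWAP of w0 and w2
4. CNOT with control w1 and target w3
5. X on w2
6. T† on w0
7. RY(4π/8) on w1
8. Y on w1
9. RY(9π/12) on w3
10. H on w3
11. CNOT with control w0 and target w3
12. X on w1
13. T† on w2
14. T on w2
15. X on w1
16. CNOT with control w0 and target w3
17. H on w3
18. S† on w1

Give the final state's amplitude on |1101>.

The final state's coefficient on |1101> equals 0. Key observation: the block from step 10 through step 17 cancels to the identity and can be dropped.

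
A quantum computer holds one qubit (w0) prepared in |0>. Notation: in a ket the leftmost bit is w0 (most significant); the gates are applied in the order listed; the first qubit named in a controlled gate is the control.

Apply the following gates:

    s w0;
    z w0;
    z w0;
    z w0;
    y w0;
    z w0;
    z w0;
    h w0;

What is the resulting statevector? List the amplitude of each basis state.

After the circuit, the state carries amplitude sqrt(2)*I/2 on |0>, -sqrt(2)*I/2 on |1>.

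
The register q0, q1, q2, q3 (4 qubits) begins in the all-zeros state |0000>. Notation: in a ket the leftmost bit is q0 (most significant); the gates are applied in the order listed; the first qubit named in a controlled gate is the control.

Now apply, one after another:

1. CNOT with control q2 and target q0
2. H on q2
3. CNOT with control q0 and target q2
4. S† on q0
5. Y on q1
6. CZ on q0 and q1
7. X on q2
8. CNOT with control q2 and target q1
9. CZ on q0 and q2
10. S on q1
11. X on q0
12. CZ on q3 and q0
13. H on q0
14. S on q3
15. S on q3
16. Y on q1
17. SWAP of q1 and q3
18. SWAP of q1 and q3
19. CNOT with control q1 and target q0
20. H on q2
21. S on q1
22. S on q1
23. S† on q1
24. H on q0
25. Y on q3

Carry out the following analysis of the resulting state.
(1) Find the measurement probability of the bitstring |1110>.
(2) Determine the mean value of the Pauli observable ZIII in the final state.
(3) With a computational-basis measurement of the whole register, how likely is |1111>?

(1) A full measurement returns |1110> with probability 0.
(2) In the final state, ZIII has expectation -1.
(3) The probability of measuring |1111> is 1/4.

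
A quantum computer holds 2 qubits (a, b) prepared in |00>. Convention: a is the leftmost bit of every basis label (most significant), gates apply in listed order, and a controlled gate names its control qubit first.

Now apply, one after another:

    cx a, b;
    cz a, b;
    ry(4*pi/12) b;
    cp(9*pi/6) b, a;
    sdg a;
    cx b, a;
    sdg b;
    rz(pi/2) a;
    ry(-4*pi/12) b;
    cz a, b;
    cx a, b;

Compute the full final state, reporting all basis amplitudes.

After the circuit, the state carries amplitude -3*exp(3*I*pi/4)/4 on |00>, sqrt(3)*exp(3*I*pi/4)/4 on |01>, sqrt(3)*exp(3*I*pi/4)/4 on |10>, -exp(3*I*pi/4)/4 on |11>.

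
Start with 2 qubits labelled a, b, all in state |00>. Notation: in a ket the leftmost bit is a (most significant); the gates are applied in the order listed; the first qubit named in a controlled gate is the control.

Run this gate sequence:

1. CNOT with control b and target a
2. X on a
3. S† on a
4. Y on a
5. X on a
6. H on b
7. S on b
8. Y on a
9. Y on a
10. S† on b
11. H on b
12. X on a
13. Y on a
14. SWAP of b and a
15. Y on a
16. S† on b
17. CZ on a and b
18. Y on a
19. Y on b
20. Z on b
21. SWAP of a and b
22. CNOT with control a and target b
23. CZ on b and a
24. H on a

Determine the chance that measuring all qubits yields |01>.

Outcome |01> occurs with probability 0. Key observation: the block from step 6 through step 11 cancels to the identity and can be dropped.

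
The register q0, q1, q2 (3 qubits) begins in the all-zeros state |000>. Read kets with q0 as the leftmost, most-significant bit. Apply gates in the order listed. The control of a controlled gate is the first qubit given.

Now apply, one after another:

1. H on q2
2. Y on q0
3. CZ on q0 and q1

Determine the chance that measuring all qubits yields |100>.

A full measurement returns |100> with probability 1/2.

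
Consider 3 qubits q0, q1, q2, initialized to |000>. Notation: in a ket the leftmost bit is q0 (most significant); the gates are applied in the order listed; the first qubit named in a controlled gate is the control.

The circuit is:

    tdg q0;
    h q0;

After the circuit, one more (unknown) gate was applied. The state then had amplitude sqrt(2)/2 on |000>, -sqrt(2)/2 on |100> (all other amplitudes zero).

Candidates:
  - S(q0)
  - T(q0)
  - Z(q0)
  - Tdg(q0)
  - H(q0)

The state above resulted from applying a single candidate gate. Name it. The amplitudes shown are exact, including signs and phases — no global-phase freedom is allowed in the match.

It was Z(q0) that produced the state shown.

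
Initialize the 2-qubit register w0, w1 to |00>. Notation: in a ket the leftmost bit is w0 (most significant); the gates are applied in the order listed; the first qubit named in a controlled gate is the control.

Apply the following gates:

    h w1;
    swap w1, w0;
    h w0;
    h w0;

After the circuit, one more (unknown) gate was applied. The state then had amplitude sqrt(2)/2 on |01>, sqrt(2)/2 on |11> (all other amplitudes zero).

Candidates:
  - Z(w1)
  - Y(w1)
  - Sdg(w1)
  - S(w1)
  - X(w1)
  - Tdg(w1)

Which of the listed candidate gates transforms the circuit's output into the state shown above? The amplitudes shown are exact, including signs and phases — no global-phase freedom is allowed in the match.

The unique candidate consistent with the amplitudes is X(w1). Key observation: steps 3-4 multiply out to the identity, so the circuit reduces to the remaining gates.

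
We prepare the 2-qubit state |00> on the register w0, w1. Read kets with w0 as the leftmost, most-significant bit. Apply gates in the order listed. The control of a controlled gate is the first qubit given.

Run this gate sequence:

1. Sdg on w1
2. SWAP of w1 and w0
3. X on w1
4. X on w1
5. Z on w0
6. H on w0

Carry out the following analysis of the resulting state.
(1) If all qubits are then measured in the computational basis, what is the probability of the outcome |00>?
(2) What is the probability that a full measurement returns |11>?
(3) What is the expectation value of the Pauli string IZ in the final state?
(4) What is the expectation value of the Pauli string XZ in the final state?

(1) Outcome |00> occurs with probability 1/2. Key observation: the block from step 3 through step 4 cancels to the identity and can be dropped.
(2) The probability of measuring |11> is 0.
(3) The observable IZ averages to 1.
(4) In the final state, XZ has expectation 1.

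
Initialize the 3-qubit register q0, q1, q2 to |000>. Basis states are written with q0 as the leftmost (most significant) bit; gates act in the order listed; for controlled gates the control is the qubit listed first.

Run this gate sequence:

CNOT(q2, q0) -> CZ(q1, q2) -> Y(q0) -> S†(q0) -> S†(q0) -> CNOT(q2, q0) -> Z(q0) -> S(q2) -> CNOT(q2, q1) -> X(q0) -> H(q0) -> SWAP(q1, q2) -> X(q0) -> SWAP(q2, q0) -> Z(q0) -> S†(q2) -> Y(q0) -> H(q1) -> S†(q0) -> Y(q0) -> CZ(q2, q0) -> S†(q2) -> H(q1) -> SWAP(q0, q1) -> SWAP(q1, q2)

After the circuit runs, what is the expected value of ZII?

In the final state, ZII has expectation 1.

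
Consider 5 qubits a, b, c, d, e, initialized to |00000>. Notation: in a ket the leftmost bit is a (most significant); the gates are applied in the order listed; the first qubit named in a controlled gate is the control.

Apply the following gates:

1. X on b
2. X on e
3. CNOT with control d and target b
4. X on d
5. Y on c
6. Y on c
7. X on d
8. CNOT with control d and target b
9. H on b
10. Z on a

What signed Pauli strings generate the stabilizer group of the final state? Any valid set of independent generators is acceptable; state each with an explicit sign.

The final state is stabilized by the group generated by -IXIII, +ZIIII, +IIZII, +IIIZI, -IIIIZ; other independent generating sets are equally valid. Key observation: steps 3-8 multiply out to the identity, so the circuit reduces to the remaining gates.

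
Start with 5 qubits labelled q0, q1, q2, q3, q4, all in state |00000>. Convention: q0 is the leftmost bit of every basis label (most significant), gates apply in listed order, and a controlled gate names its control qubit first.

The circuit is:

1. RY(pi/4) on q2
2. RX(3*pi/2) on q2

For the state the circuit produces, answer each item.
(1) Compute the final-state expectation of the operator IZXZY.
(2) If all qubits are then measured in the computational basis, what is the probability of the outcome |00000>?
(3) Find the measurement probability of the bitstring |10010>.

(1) The expectation value of IZXZY is 0.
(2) The probability of measuring |00000> is 1/2.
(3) Outcome |10010> occurs with probability 0.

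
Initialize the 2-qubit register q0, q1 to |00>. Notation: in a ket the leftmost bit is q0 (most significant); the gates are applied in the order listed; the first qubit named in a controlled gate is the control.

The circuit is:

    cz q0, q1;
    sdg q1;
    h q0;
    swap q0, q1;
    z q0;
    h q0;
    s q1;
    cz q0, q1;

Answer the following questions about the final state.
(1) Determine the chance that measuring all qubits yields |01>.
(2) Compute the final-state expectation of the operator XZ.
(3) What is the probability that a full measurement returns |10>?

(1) Outcome |01> occurs with probability 1/4.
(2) In the final state, XZ has expectation 1.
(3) Outcome |10> occurs with probability 1/4.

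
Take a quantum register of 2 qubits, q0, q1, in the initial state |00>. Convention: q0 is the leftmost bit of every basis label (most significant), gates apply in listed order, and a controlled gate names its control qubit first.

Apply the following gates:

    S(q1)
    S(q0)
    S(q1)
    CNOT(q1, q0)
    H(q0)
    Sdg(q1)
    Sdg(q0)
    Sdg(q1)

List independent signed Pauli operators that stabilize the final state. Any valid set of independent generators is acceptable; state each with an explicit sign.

The final state is stabilized by the group generated by -YI, +IZ; other independent generating sets are equally valid.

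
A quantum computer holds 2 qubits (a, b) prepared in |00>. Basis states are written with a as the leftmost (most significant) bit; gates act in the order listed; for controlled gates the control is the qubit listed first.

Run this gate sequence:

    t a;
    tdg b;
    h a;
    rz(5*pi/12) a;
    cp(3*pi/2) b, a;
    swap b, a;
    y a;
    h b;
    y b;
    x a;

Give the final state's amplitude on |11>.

The amplitude on |11> is 0.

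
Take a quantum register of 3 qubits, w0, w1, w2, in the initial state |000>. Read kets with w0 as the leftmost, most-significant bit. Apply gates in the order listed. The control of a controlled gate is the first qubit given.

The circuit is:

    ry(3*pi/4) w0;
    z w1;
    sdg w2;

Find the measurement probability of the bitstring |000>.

A full measurement returns |000> with probability 1/2 - sqrt(2)/4.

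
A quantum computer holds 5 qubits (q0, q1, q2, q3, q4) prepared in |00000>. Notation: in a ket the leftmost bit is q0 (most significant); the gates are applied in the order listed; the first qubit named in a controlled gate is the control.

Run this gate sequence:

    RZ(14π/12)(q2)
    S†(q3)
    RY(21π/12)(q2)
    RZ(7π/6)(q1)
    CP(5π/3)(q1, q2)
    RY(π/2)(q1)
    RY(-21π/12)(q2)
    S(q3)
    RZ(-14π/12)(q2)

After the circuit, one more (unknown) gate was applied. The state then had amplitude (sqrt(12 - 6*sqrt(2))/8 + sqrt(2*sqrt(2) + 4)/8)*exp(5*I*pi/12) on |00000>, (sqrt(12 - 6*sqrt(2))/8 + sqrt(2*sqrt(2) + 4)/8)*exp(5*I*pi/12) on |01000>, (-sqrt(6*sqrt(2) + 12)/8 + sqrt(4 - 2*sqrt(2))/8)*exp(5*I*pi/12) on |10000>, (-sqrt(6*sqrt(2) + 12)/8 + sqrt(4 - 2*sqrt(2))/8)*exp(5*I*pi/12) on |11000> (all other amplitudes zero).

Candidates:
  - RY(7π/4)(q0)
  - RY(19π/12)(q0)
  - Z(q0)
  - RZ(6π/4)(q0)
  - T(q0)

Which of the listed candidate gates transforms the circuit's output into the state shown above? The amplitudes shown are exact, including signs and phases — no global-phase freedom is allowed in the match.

The unique candidate consistent with the amplitudes is RY(19π/12)(q0).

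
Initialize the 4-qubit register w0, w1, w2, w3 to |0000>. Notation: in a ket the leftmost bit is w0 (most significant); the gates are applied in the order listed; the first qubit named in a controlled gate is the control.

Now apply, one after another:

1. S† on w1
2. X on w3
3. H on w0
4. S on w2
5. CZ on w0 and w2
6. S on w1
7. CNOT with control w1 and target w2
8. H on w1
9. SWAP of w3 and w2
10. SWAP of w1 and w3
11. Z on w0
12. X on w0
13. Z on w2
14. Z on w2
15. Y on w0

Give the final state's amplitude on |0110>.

The amplitude on |0110> is 0.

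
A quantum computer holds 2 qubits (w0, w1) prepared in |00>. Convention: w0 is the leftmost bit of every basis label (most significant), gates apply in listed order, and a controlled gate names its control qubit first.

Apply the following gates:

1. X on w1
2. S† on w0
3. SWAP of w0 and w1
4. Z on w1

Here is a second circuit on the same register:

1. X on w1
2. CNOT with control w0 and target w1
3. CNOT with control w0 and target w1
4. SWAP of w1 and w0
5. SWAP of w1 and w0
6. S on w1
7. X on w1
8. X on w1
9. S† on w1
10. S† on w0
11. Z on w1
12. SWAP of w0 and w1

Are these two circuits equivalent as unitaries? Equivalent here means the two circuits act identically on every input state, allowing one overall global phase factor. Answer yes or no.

No — the two circuits implement different unitaries, even allowing a global phase.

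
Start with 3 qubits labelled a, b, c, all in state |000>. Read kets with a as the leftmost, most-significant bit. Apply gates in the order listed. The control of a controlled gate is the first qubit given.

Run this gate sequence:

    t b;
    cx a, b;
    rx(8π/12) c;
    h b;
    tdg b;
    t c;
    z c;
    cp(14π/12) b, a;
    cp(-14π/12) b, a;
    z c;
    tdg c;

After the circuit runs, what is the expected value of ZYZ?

The observable ZYZ averages to sqrt(2)/4.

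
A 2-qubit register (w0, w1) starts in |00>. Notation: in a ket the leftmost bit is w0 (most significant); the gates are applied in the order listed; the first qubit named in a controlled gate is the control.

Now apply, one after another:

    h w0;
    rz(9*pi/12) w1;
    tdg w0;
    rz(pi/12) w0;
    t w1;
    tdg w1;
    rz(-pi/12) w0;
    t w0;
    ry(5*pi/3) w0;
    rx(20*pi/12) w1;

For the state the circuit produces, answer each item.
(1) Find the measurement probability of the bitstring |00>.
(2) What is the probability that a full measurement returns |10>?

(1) A full measurement returns |00> with probability 3*sqrt(3)/16 + 3/8. Key observation: steps 3-8 multiply out to the identity, so the circuit reduces to the remaining gates.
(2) A full measurement returns |10> with probability 3/8 - 3*sqrt(3)/16.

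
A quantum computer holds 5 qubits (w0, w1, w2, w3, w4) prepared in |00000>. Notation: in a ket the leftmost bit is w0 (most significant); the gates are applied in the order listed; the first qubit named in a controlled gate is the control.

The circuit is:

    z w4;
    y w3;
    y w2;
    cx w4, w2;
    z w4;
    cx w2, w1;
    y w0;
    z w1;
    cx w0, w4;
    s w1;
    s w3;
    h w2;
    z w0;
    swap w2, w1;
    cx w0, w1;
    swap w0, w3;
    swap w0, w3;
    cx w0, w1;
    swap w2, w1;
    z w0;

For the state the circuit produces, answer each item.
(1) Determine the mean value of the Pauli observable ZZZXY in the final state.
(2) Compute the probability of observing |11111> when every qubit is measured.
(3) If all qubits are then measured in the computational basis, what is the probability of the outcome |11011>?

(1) The expectation value of ZZZXY is 0. Key observation: the block from step 13 through step 20 cancels to the identity and can be dropped.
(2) The probability of measuring |11111> is 1/2.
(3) The probability of measuring |11011> is 1/2.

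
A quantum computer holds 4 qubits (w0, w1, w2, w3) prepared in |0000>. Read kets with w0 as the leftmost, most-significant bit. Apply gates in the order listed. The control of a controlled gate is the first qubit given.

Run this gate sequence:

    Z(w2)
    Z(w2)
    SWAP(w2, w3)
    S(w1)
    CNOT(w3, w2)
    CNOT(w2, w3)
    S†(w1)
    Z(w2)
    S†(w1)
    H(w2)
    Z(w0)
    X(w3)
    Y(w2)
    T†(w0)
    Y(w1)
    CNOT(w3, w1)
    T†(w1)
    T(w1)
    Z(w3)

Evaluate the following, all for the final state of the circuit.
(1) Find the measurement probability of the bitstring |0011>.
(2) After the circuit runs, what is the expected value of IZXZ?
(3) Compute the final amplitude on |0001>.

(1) The probability of measuring |0011> is 1/2.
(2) The expectation value of IZXZ is 1.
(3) The final state's coefficient on |0001> equals -sqrt(2)/2.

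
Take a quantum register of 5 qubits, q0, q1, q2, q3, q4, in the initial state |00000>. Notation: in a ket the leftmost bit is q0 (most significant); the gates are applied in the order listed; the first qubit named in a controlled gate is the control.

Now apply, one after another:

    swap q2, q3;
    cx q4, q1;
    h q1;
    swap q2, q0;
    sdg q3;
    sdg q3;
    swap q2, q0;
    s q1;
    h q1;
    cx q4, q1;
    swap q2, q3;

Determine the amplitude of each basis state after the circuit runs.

The final amplitudes are 1/2 + I/2 on |00000>, 1/2 - I/2 on |01000>, and 0 on every other basis state.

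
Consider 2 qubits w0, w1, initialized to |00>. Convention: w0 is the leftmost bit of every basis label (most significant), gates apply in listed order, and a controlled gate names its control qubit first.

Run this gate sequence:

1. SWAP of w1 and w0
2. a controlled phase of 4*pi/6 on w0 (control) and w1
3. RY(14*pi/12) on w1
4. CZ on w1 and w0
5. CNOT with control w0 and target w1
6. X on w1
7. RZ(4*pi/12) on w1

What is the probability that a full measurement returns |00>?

Outcome |00> occurs with probability sqrt(3)/4 + 1/2.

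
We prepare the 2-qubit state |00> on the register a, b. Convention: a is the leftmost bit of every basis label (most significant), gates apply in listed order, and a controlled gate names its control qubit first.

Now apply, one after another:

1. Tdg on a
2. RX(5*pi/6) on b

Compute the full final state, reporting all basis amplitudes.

The resulting statevector has amplitude -sqrt(2)/4 + sqrt(6)/4 on |00>, I*(-sqrt(6) - sqrt(2))/4 on |01>, 0 on |10>, 0 on |11>.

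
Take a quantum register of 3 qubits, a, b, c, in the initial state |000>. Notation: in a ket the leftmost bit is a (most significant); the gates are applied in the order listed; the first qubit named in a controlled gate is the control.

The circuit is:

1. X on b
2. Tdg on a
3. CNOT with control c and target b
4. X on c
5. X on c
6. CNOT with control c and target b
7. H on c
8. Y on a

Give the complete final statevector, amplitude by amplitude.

The resulting statevector has amplitude sqrt(2)*I/2 on |110>, sqrt(2)*I/2 on |111>, and 0 on every other basis state.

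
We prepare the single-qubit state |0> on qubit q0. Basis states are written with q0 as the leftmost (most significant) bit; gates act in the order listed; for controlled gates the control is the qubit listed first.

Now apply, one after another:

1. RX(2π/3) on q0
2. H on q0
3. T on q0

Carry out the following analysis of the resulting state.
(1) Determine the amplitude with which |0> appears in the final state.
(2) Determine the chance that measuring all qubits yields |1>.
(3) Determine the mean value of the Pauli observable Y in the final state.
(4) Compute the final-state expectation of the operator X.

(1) |0> carries amplitude sqrt(2)/4 - sqrt(6)*I/4 in the final state.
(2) The probability of measuring |1> is 1/2.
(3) The expectation value of Y is -sqrt(2)/4 + sqrt(6)/4.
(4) The expectation value of X is -sqrt(6)/4 - sqrt(2)/4.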